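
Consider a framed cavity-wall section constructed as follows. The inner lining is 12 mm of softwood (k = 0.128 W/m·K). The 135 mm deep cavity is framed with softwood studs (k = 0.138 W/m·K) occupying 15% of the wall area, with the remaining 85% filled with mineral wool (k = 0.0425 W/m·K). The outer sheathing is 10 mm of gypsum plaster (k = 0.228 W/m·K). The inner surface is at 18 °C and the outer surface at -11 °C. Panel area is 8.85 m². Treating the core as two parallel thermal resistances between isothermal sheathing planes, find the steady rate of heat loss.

Q ≈ 102 W

Sheathing layers in series; stud and cavity paths in parallel between them.
R_inner = 0.012/(0.128×8.85) = 0.01059 K/W
R_stud  = 0.135/(0.138×0.15×8.85) = 0.7369 K/W
R_cav   = 0.135/(0.0425×0.85×8.85) = 0.4223 K/W
1/R_core = 1/R_stud + 1/R_cav → R_core = 0.2684 K/W
R_outer = 0.01/(0.228×8.85) = 0.004956 K/W
R_total = 0.284 K/W
Q = ΔT/R_total = 29/0.284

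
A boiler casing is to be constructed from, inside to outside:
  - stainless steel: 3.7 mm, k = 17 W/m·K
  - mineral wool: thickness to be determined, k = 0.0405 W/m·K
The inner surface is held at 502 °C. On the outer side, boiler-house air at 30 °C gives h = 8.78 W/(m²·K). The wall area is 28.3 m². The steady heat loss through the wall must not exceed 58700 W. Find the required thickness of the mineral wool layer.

Series thermal resistances:
R_stainless steel = L/(kA) = 0.0037/(17×28.3) = 7.691×10^-6 K/W
R_outer film = 1/(h_o·A) = 1/(8.78×28.3) = 0.004025 K/W
Sum of the known resistances R_other = 0.004032 K/W
Required total resistance R_tot = ΔT/Q_allow = 472/58700 = 0.008041 K/W
R_mineral wool = R_tot − R_other = 0.004009 K/W
L = R·k·A = 0.004009×0.0405×28.3

L ≈ 4.59 mm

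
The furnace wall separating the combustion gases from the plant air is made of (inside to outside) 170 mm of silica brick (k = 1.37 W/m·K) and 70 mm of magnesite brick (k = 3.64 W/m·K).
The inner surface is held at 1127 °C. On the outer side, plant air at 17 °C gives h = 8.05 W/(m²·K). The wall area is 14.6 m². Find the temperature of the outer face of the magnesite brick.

Treating each layer as a thermal resistance in series:
R_silica brick = L/(kA) = 0.17/(1.37×14.6) = 0.008499 K/W
R_magnesite brick = L/(kA) = 0.07/(3.64×14.6) = 0.001317 K/W
R_outer film = 1/(h_o·A) = 1/(8.05×14.6) = 0.008508 K/W
R_total = 0.01832 K/W;  Q = ΔT/R_total = 1110/0.01832 = 60570 W
T_interface = T_inner − Q·ΣR(inner→interface) = 1127 − 60600×0.009816

T ≈ 532 °C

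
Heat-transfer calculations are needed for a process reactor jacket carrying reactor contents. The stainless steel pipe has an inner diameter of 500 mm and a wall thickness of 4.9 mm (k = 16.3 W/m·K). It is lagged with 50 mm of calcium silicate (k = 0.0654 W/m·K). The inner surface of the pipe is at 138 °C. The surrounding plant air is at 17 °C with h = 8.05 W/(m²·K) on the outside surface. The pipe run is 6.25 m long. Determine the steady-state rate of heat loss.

Q ≈ 1510 W

Cylindrical conduction, so R = ln(r₂/r₁)/(2πkL) per layer, in series:
R_stainless steel pipe wall = ln(254.9/250)/(2π×16.3×6.25) = 3.032×10^-5 K/W
R_calcium silicate = ln(304.9/254.9)/(2π×0.0654×6.25) = 0.06974 K/W
R_outer film = 1/(h_o·2πr_oL) = 1/(8.05×2π×0.3049×6.25) = 0.01037 K/W
R_total = 0.08015 K/W
Q = ΔT/R_total = 121/0.08015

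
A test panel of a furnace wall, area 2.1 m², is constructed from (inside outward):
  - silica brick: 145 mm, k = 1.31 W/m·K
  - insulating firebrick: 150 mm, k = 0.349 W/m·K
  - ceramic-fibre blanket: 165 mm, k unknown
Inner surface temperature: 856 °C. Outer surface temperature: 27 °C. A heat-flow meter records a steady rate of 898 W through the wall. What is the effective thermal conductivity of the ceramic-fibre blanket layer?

Using the resistance-network approach (series):
R_silica brick = L/(kA) = 0.145/(1.31×2.1) = 0.05271 K/W
R_insulating firebrick = L/(kA) = 0.15/(0.349×2.1) = 0.2047 K/W
Sum of known resistances R_other = 0.2574 K/W
Total R = ΔT/Q = 829/898 = 0.9232 K/W
R_ceramic-fibre blanket = R_total − R_other = 0.6658 K/W
k = L/(R·A) = 0.165/(0.6658×2.1)

k ≈ 0.118 W/(m·K)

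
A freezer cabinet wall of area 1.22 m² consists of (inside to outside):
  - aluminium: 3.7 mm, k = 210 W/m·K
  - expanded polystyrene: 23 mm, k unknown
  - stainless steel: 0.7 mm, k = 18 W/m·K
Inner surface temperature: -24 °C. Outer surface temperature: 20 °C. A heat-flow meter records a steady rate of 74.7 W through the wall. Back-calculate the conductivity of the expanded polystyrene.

k ≈ 0.032 W/(m·K)

Series thermal resistances:
R_aluminium = L/(kA) = 0.0037/(210×1.22) = 1.444×10^-5 K/W
R_stainless steel = L/(kA) = 0.0007/(18×1.22) = 3.188×10^-5 K/W
Sum of known resistances R_other = 4.632×10^-5 K/W
Total R = ΔT/Q = 44/74.7 = 0.589 K/W
R_expanded polystyrene = R_total − R_other = 0.589 K/W
k = L/(R·A) = 0.023/(0.589×1.22)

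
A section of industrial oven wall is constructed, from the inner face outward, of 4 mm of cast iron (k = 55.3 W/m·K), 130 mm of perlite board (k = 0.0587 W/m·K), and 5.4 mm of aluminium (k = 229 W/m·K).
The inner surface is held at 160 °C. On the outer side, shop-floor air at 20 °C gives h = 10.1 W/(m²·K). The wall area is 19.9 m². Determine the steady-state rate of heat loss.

Using the resistance-network approach (series):
R_cast iron = L/(kA) = 0.004/(55.3×19.9) = 3.635×10^-6 K/W
R_perlite board = L/(kA) = 0.13/(0.0587×19.9) = 0.1113 K/W
R_aluminium = L/(kA) = 0.0054/(229×19.9) = 1.185×10^-6 K/W
R_outer film = 1/(h_o·A) = 1/(10.1×19.9) = 0.004975 K/W
R_total = 0.1163 K/W
Q = ΔT / R_total = 140 / 0.1163

Q ≈ 1200 W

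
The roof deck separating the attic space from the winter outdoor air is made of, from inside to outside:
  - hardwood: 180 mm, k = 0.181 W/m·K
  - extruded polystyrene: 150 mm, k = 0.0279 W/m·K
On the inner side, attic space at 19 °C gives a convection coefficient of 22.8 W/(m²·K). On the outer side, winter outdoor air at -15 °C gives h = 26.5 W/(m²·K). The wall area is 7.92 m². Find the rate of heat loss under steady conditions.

Q ≈ 41.7 W

Series thermal resistances:
R_inner film = 1/(h_i·A) = 1/(22.8×7.92) = 0.005538 K/W
R_hardwood = L/(kA) = 0.18/(0.181×7.92) = 0.1256 K/W
R_extruded polystyrene = L/(kA) = 0.15/(0.0279×7.92) = 0.6788 K/W
R_outer film = 1/(h_o·A) = 1/(26.5×7.92) = 0.004765 K/W
R_total = 0.8147 K/W
Q = ΔT / R_total = 34 / 0.8147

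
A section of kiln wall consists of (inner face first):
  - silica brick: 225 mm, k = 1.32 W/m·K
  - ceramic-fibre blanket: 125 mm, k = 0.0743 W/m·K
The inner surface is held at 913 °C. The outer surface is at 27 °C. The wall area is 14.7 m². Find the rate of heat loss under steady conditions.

Thermal resistances in series:
R_silica brick = L/(kA) = 0.225/(1.32×14.7) = 0.0116 K/W
R_ceramic-fibre blanket = L/(kA) = 0.125/(0.0743×14.7) = 0.1144 K/W
R_total = 0.126 K/W
Q = ΔT / R_total = 886 / 0.126

Q ≈ 7030 W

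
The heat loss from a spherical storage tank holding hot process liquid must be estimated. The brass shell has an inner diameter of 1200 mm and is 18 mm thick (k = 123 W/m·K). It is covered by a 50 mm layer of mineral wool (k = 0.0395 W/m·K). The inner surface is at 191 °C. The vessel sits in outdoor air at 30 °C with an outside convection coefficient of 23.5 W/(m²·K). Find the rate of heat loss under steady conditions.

Q ≈ 640 W

Each spherical layer contributes R = (1/r_i − 1/r_o)/(4πk):
R_brass shell = (1/0.6 − 1/0.618)/(4π×123) = 3.141×10^-5 K/W
R_mineral wool = (1/0.618 − 1/0.668)/(4π×0.0395) = 0.244 K/W
R_outer film = 1/(h·4πr_o²) = 1/(23.5×4π×0.668²) = 0.007589 K/W
R_total = 0.2516 K/W
Q = ΔT/R_total = 161/0.2516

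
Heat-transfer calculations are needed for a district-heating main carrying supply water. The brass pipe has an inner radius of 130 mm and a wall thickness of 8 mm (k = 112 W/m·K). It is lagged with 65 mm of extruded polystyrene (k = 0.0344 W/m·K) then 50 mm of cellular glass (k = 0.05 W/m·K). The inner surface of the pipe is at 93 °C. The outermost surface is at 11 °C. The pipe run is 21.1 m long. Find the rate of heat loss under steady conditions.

Q ≈ 696 W

Cylindrical conduction, so R = ln(r₂/r₁)/(2πkL) per layer, in series:
R_brass pipe wall = ln(138/130)/(2π×112×21.1) = 4.022×10^-6 K/W
R_extruded polystyrene = ln(203/138)/(2π×0.0344×21.1) = 0.08463 K/W
R_cellular glass = ln(253/203)/(2π×0.05×21.1) = 0.03322 K/W
R_total = 0.1178 K/W
Q = ΔT/R_total = 82/0.1178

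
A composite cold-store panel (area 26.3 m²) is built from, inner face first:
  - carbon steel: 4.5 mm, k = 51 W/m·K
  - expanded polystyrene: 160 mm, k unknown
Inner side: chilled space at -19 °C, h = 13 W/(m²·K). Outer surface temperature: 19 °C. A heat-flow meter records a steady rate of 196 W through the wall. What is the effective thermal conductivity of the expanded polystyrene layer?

Using the resistance-network approach (series):
R_inner film = 1/(h_i·A) = 1/(13×26.3) = 0.002925 K/W
R_carbon steel = L/(kA) = 0.0045/(51×26.3) = 3.355×10^-6 K/W
Sum of known resistances R_other = 0.002928 K/W
Total R = ΔT/Q = 38/196 = 0.1939 K/W
R_expanded polystyrene = R_total − R_other = 0.1909 K/W
k = L/(R·A) = 0.16/(0.1909×26.3)

k ≈ 0.0319 W/(m·K)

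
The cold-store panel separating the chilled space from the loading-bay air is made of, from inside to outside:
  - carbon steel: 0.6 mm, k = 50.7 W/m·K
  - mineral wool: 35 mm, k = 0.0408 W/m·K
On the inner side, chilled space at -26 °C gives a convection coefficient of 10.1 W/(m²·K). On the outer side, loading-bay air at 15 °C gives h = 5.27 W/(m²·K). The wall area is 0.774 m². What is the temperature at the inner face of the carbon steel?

Treating each layer as a thermal resistance in series:
R_inner film = 1/(h_i·A) = 1/(10.1×0.774) = 0.1279 K/W
R_carbon steel = L/(kA) = 0.0006/(50.7×0.774) = 1.529×10^-5 K/W
R_mineral wool = L/(kA) = 0.035/(0.0408×0.774) = 1.108 K/W
R_outer film = 1/(h_o·A) = 1/(5.27×0.774) = 0.2452 K/W
R_total = 1.481 K/W;  Q = ΔT/R_total = 41/1.481 = 27.68 W
T_interface = T_inner + Q·ΣR(inner→interface) = -26 + 27.7×0.1279

T ≈ -22.5 °C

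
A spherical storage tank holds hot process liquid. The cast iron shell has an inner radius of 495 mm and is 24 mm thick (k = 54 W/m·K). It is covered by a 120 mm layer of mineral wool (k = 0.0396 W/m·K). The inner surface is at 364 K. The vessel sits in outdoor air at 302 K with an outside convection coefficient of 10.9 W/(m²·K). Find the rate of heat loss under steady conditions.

Q ≈ 83.2 W

For a spherical shell R = (1/r₁ − 1/r₂)/(4πk); film R = 1/(h·4πr²). In series:
R_cast iron shell = (1/0.495 − 1/0.519)/(4π×54) = 1.377×10^-4 K/W
R_mineral wool = (1/0.519 − 1/0.639)/(4π×0.0396) = 0.7271 K/W
R_outer film = 1/(h·4πr_o²) = 1/(10.9×4π×0.639²) = 0.01788 K/W
R_total = 0.7451 K/W
Q = ΔT/R_total = 62/0.7451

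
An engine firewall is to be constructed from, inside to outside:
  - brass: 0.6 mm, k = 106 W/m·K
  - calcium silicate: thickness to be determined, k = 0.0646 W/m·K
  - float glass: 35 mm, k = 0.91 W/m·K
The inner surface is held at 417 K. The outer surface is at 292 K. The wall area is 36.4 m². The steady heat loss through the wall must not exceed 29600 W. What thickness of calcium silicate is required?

Using the resistance-network approach (series):
R_brass = L/(kA) = 0.0006/(106×36.4) = 1.555×10^-7 K/W
R_float glass = L/(kA) = 0.035/(0.91×36.4) = 0.001057 K/W
Sum of the known resistances R_other = 0.001057 K/W
Required total resistance R_tot = ΔT/Q_allow = 125/29600 = 0.004223 K/W
R_calcium silicate = R_tot − R_other = 0.003166 K/W
L = R·k·A = 0.003166×0.0646×36.4

L ≈ 7.45 mm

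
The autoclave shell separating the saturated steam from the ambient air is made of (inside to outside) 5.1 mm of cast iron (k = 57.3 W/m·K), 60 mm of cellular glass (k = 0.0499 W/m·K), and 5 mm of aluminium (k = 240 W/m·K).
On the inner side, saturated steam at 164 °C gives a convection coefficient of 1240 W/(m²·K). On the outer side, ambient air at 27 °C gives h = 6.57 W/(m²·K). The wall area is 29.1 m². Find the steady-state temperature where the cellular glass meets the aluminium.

Model the wall as resistances in series:
R_inner film = 1/(h_i·A) = 1/(1240×29.1) = 2.771×10^-5 K/W
R_cast iron = L/(kA) = 0.0051/(57.3×29.1) = 3.059×10^-6 K/W
R_cellular glass = L/(kA) = 0.06/(0.0499×29.1) = 0.04132 K/W
R_aluminium = L/(kA) = 0.005/(240×29.1) = 7.159×10^-7 K/W
R_outer film = 1/(h_o·A) = 1/(6.57×29.1) = 0.00523 K/W
R_total = 0.04658 K/W;  Q = ΔT/R_total = 137/0.04658 = 2941 W
T_interface = T_inner − Q·ΣR(inner→interface) = 164 − 2940×0.04135

T ≈ 42.4 °C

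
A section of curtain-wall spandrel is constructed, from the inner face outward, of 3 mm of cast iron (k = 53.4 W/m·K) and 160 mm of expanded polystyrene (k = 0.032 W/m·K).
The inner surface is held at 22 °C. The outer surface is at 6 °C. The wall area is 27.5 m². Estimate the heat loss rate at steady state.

Thermal resistances in series:
R_cast iron = L/(kA) = 0.003/(53.4×27.5) = 2.043×10^-6 K/W
R_expanded polystyrene = L/(kA) = 0.16/(0.032×27.5) = 0.1818 K/W
R_total = 0.1818 K/W
Q = ΔT / R_total = 16 / 0.1818

Q ≈ 88 W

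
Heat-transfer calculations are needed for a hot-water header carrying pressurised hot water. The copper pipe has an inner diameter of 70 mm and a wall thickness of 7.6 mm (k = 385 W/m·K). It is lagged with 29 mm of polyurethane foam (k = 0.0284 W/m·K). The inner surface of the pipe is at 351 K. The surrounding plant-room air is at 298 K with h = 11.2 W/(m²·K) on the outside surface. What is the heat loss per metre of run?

q′ ≈ 17.1 W/m

Cylindrical conduction, so R = ln(r₂/r₁)/(2πkL) per layer, in series:
R_copper pipe wall = ln(42.6/35)/(2π×385×1) = 8.123×10^-5 K/W
R_polyurethane foam = ln(71.6/42.6)/(2π×0.0284×1) = 2.91 K/W
R_outer film = 1/(h_o·2πr_oL) = 1/(11.2×2π×0.0716×1) = 0.1985 K/W
R_total = 3.108 K/W
Q = ΔT/R_total = 53/3.108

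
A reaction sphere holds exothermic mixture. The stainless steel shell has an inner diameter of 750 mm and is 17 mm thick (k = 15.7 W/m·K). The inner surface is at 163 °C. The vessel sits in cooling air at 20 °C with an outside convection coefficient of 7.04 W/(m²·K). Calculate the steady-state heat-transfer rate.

Q ≈ 1930 W

Each spherical layer contributes R = (1/r_i − 1/r_o)/(4πk):
R_stainless steel shell = (1/0.375 − 1/0.392)/(4π×15.7) = 5.862×10^-4 K/W
R_outer film = 1/(h·4πr_o²) = 1/(7.04×4π×0.392²) = 0.07356 K/W
R_total = 0.07415 K/W
Q = ΔT/R_total = 143/0.07415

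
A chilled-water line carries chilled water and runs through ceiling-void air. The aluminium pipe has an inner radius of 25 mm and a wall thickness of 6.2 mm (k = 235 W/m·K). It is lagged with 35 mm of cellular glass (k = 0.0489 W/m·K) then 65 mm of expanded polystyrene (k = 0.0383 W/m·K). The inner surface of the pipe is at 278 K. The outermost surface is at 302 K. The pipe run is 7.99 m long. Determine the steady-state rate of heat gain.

Q ≈ 36.2 W

Treating each annulus and film as a series resistance:
R_aluminium pipe wall = ln(31.2/25)/(2π×235×7.99) = 1.878×10^-5 K/W
R_cellular glass = ln(66.2/31.2)/(2π×0.0489×7.99) = 0.3064 K/W
R_expanded polystyrene = ln(131.2/66.2)/(2π×0.0383×7.99) = 0.3558 K/W
R_total = 0.6622 K/W
Q = ΔT/R_total = 24/0.6622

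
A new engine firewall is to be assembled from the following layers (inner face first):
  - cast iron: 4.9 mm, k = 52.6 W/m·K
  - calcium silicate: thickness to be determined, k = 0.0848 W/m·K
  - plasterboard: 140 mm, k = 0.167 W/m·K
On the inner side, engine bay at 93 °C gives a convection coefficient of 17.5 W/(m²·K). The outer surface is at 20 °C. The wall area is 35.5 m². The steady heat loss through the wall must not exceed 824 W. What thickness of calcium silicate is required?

L ≈ 191 mm

Model the wall as resistances in series:
R_inner film = 1/(h_i·A) = 1/(17.5×35.5) = 0.00161 K/W
R_cast iron = L/(kA) = 0.0049/(52.6×35.5) = 2.624×10^-6 K/W
R_plasterboard = L/(kA) = 0.14/(0.167×35.5) = 0.02361 K/W
Sum of the known resistances R_other = 0.02523 K/W
Required total resistance R_tot = ΔT/Q_allow = 73/824 = 0.08859 K/W
R_calcium silicate = R_tot − R_other = 0.06337 K/W
L = R·k·A = 0.06337×0.0848×35.5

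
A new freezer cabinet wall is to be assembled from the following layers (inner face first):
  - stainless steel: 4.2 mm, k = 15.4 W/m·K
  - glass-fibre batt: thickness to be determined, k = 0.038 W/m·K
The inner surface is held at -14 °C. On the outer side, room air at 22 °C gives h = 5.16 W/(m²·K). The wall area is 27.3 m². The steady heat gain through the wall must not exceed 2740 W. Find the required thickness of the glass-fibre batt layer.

Using the resistance-network approach (series):
R_stainless steel = L/(kA) = 0.0042/(15.4×27.3) = 9.99×10^-6 K/W
R_outer film = 1/(h_o·A) = 1/(5.16×27.3) = 0.007099 K/W
Sum of the known resistances R_other = 0.007109 K/W
Required total resistance R_tot = ΔT/Q_allow = 36/2740 = 0.01314 K/W
R_glass-fibre batt = R_tot − R_other = 0.00603 K/W
L = R·k·A = 0.00603×0.038×27.3

L ≈ 6.26 mm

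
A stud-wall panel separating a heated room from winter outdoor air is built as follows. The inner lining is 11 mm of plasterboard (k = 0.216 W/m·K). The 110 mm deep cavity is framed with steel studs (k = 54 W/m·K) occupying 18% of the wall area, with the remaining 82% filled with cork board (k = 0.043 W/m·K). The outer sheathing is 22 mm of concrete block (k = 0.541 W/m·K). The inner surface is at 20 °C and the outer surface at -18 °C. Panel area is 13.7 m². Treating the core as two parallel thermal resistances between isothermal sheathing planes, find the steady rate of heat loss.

Sheathing layers in series; stud and cavity paths in parallel between them.
R_inner = 0.011/(0.216×13.7) = 0.003717 K/W
R_stud  = 0.11/(54×0.18×13.7) = 8.26×10^-4 K/W
R_cav   = 0.11/(0.043×0.82×13.7) = 0.2277 K/W
1/R_core = 1/R_stud + 1/R_cav → R_core = 8.231×10^-4 K/W
R_outer = 0.022/(0.541×13.7) = 0.002968 K/W
R_total = 0.007509 K/W
Q = ΔT/R_total = 38/0.007509

Q ≈ 5060 W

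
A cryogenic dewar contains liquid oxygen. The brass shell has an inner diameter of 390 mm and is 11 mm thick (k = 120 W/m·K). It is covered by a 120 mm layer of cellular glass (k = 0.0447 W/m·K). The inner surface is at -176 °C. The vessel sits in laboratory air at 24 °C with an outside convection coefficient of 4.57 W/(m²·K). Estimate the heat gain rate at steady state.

Spherical conduction: R = (1/r_in − 1/r_out)/(4πk) per layer; series-sum.
R_brass shell = (1/0.195 − 1/0.206)/(4π×120) = 1.816×10^-4 K/W
R_cellular glass = (1/0.206 − 1/0.326)/(4π×0.0447) = 3.181 K/W
R_outer film = 1/(h·4πr_o²) = 1/(4.57×4π×0.326²) = 0.1638 K/W
R_total = 3.345 K/W
Q = ΔT/R_total = 200/3.345

Q ≈ 59.8 W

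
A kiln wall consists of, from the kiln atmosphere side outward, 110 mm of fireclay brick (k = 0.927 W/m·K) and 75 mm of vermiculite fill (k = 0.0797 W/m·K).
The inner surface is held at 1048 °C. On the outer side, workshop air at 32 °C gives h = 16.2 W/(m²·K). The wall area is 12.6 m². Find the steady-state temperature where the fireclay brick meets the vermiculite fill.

T ≈ 940 °C

Series thermal resistances:
R_fireclay brick = L/(kA) = 0.11/(0.927×12.6) = 0.009418 K/W
R_vermiculite fill = L/(kA) = 0.075/(0.0797×12.6) = 0.07468 K/W
R_outer film = 1/(h_o·A) = 1/(16.2×12.6) = 0.004899 K/W
R_total = 0.089 K/W;  Q = ΔT/R_total = 1016/0.089 = 11420 W
T_interface = T_inner − Q·ΣR(inner→interface) = 1048 − 11400×0.009418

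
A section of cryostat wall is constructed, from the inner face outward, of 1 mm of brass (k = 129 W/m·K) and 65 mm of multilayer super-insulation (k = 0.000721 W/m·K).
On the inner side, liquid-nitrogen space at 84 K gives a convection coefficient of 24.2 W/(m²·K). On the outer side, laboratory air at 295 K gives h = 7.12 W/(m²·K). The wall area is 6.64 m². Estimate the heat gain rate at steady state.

Thermal resistances in series:
R_inner film = 1/(h_i·A) = 1/(24.2×6.64) = 0.006223 K/W
R_brass = L/(kA) = 0.001/(129×6.64) = 1.167×10^-6 K/W
R_multilayer super-insulation = L/(kA) = 0.065/(0.000721×6.64) = 13.58 K/W
R_outer film = 1/(h_o·A) = 1/(7.12×6.64) = 0.02115 K/W
R_total = 13.6 K/W
Q = ΔT / R_total = 211 / 13.6

Q ≈ 15.5 W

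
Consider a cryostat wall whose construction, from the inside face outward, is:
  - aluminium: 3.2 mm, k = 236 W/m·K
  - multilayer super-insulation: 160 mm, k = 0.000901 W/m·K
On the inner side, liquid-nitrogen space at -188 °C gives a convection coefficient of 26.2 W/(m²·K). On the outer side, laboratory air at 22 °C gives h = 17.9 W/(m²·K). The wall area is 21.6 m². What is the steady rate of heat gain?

Q ≈ 25.5 W

Model the wall as resistances in series:
R_inner film = 1/(h_i·A) = 1/(26.2×21.6) = 0.001767 K/W
R_aluminium = L/(kA) = 0.0032/(236×21.6) = 6.277×10^-7 K/W
R_multilayer super-insulation = L/(kA) = 0.16/(0.000901×21.6) = 8.221 K/W
R_outer film = 1/(h_o·A) = 1/(17.9×21.6) = 0.002586 K/W
R_total = 8.226 K/W
Q = ΔT / R_total = 210 / 8.226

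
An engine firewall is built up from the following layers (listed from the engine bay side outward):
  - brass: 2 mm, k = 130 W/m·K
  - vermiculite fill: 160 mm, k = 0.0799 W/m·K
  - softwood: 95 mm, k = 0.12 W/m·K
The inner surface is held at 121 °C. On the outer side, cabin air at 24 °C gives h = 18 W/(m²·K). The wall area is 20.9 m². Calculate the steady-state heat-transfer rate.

Q ≈ 711 W

Series thermal resistances:
R_brass = L/(kA) = 0.002/(130×20.9) = 7.361×10^-7 K/W
R_vermiculite fill = L/(kA) = 0.16/(0.0799×20.9) = 0.09581 K/W
R_softwood = L/(kA) = 0.095/(0.12×20.9) = 0.03788 K/W
R_outer film = 1/(h_o·A) = 1/(18×20.9) = 0.002658 K/W
R_total = 0.1364 K/W
Q = ΔT / R_total = 97 / 0.1364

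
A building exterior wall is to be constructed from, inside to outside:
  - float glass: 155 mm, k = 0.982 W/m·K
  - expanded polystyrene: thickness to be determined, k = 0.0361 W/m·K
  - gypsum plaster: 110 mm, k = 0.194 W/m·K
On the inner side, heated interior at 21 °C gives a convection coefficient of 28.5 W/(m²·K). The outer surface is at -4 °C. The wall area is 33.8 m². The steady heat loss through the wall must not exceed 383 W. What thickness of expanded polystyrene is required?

L ≈ 52.2 mm

Model the wall as resistances in series:
R_inner film = 1/(h_i·A) = 1/(28.5×33.8) = 0.001038 K/W
R_float glass = L/(kA) = 0.155/(0.982×33.8) = 0.00467 K/W
R_gypsum plaster = L/(kA) = 0.11/(0.194×33.8) = 0.01678 K/W
Sum of the known resistances R_other = 0.02248 K/W
Required total resistance R_tot = ΔT/Q_allow = 25/383 = 0.06527 K/W
R_expanded polystyrene = R_tot − R_other = 0.04279 K/W
L = R·k·A = 0.04279×0.0361×33.8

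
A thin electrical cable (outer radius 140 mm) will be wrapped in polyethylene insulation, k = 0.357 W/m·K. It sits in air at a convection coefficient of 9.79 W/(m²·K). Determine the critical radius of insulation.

For a cylinder r_cr = k/h = 0.357/9.79
r_cr = 36.5 mm; since the bare radius (140 mm) is above r_cr, any added insulation will reduce heat loss.

r_cr ≈ 36.5 mm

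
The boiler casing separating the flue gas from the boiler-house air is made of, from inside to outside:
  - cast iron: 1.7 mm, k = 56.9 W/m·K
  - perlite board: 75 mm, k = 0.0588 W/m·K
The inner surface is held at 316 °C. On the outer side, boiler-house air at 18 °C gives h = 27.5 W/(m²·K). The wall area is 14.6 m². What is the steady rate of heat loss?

Using the resistance-network approach (series):
R_cast iron = L/(kA) = 0.0017/(56.9×14.6) = 2.046×10^-6 K/W
R_perlite board = L/(kA) = 0.075/(0.0588×14.6) = 0.08736 K/W
R_outer film = 1/(h_o·A) = 1/(27.5×14.6) = 0.002491 K/W
R_total = 0.08986 K/W
Q = ΔT / R_total = 298 / 0.08986

Q ≈ 3320 W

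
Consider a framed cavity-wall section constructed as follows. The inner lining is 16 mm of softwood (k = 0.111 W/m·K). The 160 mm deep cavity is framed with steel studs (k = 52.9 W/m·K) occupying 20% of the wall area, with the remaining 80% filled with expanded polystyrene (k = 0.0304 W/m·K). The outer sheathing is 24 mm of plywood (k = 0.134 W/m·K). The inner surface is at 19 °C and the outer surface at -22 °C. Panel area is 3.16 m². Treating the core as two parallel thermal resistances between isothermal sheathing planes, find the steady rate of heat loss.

Sheathing layers in series; stud and cavity paths in parallel between them.
R_inner = 0.016/(0.111×3.16) = 0.04562 K/W
R_stud  = 0.16/(52.9×0.2×3.16) = 0.004786 K/W
R_cav   = 0.16/(0.0304×0.8×3.16) = 2.082 K/W
1/R_core = 1/R_stud + 1/R_cav → R_core = 0.004775 K/W
R_outer = 0.024/(0.134×3.16) = 0.05668 K/W
R_total = 0.1071 K/W
Q = ΔT/R_total = 41/0.1071

Q ≈ 383 W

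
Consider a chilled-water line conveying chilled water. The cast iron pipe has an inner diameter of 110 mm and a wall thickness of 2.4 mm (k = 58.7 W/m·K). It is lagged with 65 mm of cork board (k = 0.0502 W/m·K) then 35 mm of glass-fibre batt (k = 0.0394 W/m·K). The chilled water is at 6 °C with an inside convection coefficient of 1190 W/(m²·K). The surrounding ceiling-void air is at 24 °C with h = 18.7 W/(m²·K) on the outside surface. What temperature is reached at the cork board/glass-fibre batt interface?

T ≈ 18.5 °C

Treating each annulus and film as a series resistance:
R_inner film = 1/(h_i·2πr₁L) = 1/(1190×2π×0.055×1) = 0.002432 K/W
R_cast iron pipe wall = ln(57.4/55)/(2π×58.7×1) = 1.158×10^-4 K/W
R_cork board = ln(122.4/57.4)/(2π×0.0502×1) = 2.401 K/W
R_glass-fibre batt = ln(157.4/122.4)/(2π×0.0394×1) = 1.016 K/W
R_outer film = 1/(h_o·2πr_oL) = 1/(18.7×2π×0.1574×1) = 0.05407 K/W
R_total = 3.473 K/W
Q = ΔT/R_total = 18/3.473
Q = 5.18 W/m
T_interface = T_inner + Q·ΣR(inner→interface) = 6 + 5.18×2.403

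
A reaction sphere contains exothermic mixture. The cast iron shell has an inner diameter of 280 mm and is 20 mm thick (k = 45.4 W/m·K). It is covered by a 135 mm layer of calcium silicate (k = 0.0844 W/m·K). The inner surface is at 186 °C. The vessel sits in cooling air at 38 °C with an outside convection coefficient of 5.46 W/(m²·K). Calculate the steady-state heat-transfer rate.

For a spherical shell R = (1/r₁ − 1/r₂)/(4πk); film R = 1/(h·4πr²). In series:
R_cast iron shell = (1/0.14 − 1/0.16)/(4π×45.4) = 0.001565 K/W
R_calcium silicate = (1/0.16 − 1/0.295)/(4π×0.0844) = 2.697 K/W
R_outer film = 1/(h·4πr_o²) = 1/(5.46×4π×0.295²) = 0.1675 K/W
R_total = 2.866 K/W
Q = ΔT/R_total = 148/2.866

Q ≈ 51.6 W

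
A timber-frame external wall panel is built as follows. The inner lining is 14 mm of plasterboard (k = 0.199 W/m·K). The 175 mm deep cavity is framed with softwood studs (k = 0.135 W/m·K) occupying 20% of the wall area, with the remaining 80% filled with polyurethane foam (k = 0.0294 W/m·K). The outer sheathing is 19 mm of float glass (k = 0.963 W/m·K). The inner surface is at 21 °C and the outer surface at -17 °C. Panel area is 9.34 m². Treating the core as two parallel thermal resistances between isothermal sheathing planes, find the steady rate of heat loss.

Sheathing layers in series; stud and cavity paths in parallel between them.
R_inner = 0.014/(0.199×9.34) = 0.007532 K/W
R_stud  = 0.175/(0.135×0.2×9.34) = 0.6939 K/W
R_cav   = 0.175/(0.0294×0.8×9.34) = 0.7966 K/W
1/R_core = 1/R_stud + 1/R_cav → R_core = 0.3709 K/W
R_outer = 0.019/(0.963×9.34) = 0.002112 K/W
R_total = 0.3805 K/W
Q = ΔT/R_total = 38/0.3805

Q ≈ 99.9 W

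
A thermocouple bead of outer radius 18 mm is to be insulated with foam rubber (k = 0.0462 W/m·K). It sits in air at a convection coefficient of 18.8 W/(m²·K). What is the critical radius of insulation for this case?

r_cr ≈ 4.91 mm

For a sphere r_cr = 2k/h = 2×0.0462/18.8
r_cr = 4.91 mm; since the bare radius (18 mm) is above r_cr, any added insulation will reduce heat loss.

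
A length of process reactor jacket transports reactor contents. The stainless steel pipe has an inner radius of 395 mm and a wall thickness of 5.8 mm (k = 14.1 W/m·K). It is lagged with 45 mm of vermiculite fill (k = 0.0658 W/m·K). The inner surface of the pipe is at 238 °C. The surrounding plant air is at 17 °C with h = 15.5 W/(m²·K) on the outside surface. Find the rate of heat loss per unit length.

Per-layer cylindrical resistances, series-summed:
R_stainless steel pipe wall = ln(400.8/395)/(2π×14.1×1) = 1.645×10^-4 K/W
R_vermiculite fill = ln(445.8/400.8)/(2π×0.0658×1) = 0.2574 K/W
R_outer film = 1/(h_o·2πr_oL) = 1/(15.5×2π×0.4458×1) = 0.02303 K/W
R_total = 0.2806 K/W
Q = ΔT/R_total = 221/0.2806

q′ ≈ 788 W/m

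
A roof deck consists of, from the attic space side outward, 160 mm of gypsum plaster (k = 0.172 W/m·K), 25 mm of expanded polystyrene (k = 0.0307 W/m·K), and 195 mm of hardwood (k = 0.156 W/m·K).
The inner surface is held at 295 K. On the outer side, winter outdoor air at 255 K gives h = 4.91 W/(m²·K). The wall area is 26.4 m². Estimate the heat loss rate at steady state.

Q ≈ 330 W

Thermal resistances in series:
R_gypsum plaster = L/(kA) = 0.16/(0.172×26.4) = 0.03524 K/W
R_expanded polystyrene = L/(kA) = 0.025/(0.0307×26.4) = 0.03085 K/W
R_hardwood = L/(kA) = 0.195/(0.156×26.4) = 0.04735 K/W
R_outer film = 1/(h_o·A) = 1/(4.91×26.4) = 0.007715 K/W
R_total = 0.1211 K/W
Q = ΔT / R_total = 40 / 0.1211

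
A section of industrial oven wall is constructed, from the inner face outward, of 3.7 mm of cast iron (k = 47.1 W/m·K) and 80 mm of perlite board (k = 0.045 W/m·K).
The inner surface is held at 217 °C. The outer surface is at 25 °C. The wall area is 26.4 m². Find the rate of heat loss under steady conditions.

Using the resistance-network approach (series):
R_cast iron = L/(kA) = 0.0037/(47.1×26.4) = 2.976×10^-6 K/W
R_perlite board = L/(kA) = 0.08/(0.045×26.4) = 0.06734 K/W
R_total = 0.06734 K/W
Q = ΔT / R_total = 192 / 0.06734

Q ≈ 2850 W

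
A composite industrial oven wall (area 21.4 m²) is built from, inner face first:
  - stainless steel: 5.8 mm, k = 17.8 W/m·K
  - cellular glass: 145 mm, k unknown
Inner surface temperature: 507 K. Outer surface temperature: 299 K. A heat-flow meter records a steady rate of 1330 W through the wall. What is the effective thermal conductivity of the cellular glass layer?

Using the resistance-network approach (series):
R_stainless steel = L/(kA) = 0.0058/(17.8×21.4) = 1.523×10^-5 K/W
Sum of known resistances R_other = 1.523×10^-5 K/W
Total R = ΔT/Q = 208/1330 = 0.1564 K/W
R_cellular glass = R_total − R_other = 0.1564 K/W
k = L/(R·A) = 0.145/(0.1564×21.4)

k ≈ 0.0433 W/(m·K)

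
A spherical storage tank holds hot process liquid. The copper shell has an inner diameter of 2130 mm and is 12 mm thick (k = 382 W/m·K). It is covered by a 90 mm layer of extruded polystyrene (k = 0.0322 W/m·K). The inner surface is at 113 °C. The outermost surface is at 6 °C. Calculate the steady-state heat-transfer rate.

Q ≈ 605 W

For a spherical shell R = (1/r₁ − 1/r₂)/(4πk); film R = 1/(h·4πr²). In series:
R_copper shell = (1/1.065 − 1/1.077)/(4π×382) = 2.179×10^-6 K/W
R_extruded polystyrene = (1/1.077 − 1/1.167)/(4π×0.0322) = 0.177 K/W
R_total = 0.177 K/W
Q = ΔT/R_total = 107/0.177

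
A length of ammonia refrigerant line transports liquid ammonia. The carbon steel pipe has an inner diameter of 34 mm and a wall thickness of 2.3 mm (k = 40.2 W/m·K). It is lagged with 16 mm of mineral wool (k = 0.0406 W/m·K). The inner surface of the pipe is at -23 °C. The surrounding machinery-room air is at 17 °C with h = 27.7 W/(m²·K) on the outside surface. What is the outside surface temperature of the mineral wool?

Radial resistances (cylindrical: R_cond = ln(r_o/r_i)/(2πkL), R_conv = 1/(h·2πrL)):
R_carbon steel pipe wall = ln(19.3/17)/(2π×40.2×1) = 5.024×10^-4 K/W
R_mineral wool = ln(35.3/19.3)/(2π×0.0406×1) = 2.367 K/W
R_outer film = 1/(h_o·2πr_oL) = 1/(27.7×2π×0.0353×1) = 0.1628 K/W
R_total = 2.53 K/W
Q = ΔT/R_total = 40/2.53
Q = 15.8 W/m
T_interface = T_inner + Q·ΣR(inner→interface) = -23 + 15.8×2.367

T ≈ 14.4 °C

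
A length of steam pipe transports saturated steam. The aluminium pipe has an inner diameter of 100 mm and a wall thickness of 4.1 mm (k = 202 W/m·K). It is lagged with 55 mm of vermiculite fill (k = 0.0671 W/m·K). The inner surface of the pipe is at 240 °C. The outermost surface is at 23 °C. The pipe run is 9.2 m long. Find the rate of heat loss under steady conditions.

Cylindrical conduction, so R = ln(r₂/r₁)/(2πkL) per layer, in series:
R_aluminium pipe wall = ln(54.1/50)/(2π×202×9.2) = 6.749×10^-6 K/W
R_vermiculite fill = ln(109.1/54.1)/(2π×0.0671×9.2) = 0.1808 K/W
R_total = 0.1808 K/W
Q = ΔT/R_total = 217/0.1808

Q ≈ 1200 W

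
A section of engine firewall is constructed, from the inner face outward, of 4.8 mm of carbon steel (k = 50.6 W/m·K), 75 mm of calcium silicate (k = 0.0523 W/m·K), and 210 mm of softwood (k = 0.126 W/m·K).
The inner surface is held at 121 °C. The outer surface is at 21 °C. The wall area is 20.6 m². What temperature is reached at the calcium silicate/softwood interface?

Treating each layer as a thermal resistance in series:
R_carbon steel = L/(kA) = 0.0048/(50.6×20.6) = 4.605×10^-6 K/W
R_calcium silicate = L/(kA) = 0.075/(0.0523×20.6) = 0.06961 K/W
R_softwood = L/(kA) = 0.21/(0.126×20.6) = 0.08091 K/W
R_total = 0.1505 K/W;  Q = ΔT/R_total = 100/0.1505 = 664.3 W
T_interface = T_inner − Q·ΣR(inner→interface) = 121 − 664×0.06962

T ≈ 74.7 °C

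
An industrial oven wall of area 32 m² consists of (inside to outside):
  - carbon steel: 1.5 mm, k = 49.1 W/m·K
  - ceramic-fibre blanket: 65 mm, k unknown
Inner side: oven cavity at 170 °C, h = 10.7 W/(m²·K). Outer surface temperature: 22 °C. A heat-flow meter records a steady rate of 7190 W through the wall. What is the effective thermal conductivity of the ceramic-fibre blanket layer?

k ≈ 0.115 W/(m·K)

Using the resistance-network approach (series):
R_inner film = 1/(h_i·A) = 1/(10.7×32) = 0.002921 K/W
R_carbon steel = L/(kA) = 0.0015/(49.1×32) = 9.547×10^-7 K/W
Sum of known resistances R_other = 0.002922 K/W
Total R = ΔT/Q = 148/7190 = 0.02058 K/W
R_ceramic-fibre blanket = R_total − R_other = 0.01766 K/W
k = L/(R·A) = 0.065/(0.01766×32)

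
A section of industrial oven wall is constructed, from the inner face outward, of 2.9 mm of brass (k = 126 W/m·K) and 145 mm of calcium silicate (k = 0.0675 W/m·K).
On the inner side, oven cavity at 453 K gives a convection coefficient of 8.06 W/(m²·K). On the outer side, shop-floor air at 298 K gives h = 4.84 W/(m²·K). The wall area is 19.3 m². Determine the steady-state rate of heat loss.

Q ≈ 1210 W

Using the resistance-network approach (series):
R_inner film = 1/(h_i·A) = 1/(8.06×19.3) = 0.006428 K/W
R_brass = L/(kA) = 0.0029/(126×19.3) = 1.193×10^-6 K/W
R_calcium silicate = L/(kA) = 0.145/(0.0675×19.3) = 0.1113 K/W
R_outer film = 1/(h_o·A) = 1/(4.84×19.3) = 0.01071 K/W
R_total = 0.1284 K/W
Q = ΔT / R_total = 155 / 0.1284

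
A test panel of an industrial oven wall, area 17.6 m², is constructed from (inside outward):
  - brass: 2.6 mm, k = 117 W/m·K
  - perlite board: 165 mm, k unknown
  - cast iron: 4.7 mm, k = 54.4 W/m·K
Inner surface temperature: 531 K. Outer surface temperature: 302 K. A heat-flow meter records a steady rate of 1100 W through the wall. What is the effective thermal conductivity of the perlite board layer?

Series thermal resistances:
R_brass = L/(kA) = 0.0026/(117×17.6) = 1.263×10^-6 K/W
R_cast iron = L/(kA) = 0.0047/(54.4×17.6) = 4.909×10^-6 K/W
Sum of known resistances R_other = 6.172×10^-6 K/W
Total R = ΔT/Q = 229/1100 = 0.2082 K/W
R_perlite board = R_total − R_other = 0.2082 K/W
k = L/(R·A) = 0.165/(0.2082×17.6)

k ≈ 0.045 W/(m·K)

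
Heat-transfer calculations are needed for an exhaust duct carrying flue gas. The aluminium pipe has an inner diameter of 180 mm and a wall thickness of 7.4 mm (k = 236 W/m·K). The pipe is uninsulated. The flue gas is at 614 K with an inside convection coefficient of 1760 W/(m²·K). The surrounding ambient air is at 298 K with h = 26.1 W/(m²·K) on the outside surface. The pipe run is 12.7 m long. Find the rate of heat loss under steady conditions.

Per-layer cylindrical resistances, series-summed:
R_inner film = 1/(h_i·2πr₁L) = 1/(1760×2π×0.09×12.7) = 7.912×10^-5 K/W
R_aluminium pipe wall = ln(97.4/90)/(2π×236×12.7) = 4.196×10^-6 K/W
R_outer film = 1/(h_o·2πr_oL) = 1/(26.1×2π×0.0974×12.7) = 0.00493 K/W
R_total = 0.005013 K/W
Q = ΔT/R_total = 316/0.005013

Q ≈ 63000 W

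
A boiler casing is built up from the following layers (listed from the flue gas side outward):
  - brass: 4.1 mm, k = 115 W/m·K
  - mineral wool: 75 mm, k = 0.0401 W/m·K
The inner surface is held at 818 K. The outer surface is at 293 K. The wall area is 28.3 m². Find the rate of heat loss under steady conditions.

Q ≈ 7940 W

Thermal resistances in series:
R_brass = L/(kA) = 0.0041/(115×28.3) = 1.26×10^-6 K/W
R_mineral wool = L/(kA) = 0.075/(0.0401×28.3) = 0.06609 K/W
R_total = 0.06609 K/W
Q = ΔT / R_total = 525 / 0.06609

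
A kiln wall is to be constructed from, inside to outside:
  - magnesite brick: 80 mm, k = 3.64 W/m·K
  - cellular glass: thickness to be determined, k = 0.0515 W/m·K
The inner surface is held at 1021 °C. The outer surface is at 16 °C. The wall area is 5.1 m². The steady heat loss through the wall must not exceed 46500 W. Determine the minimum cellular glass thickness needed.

Thermal resistances in series:
R_magnesite brick = L/(kA) = 0.08/(3.64×5.1) = 0.004309 K/W
Sum of the known resistances R_other = 0.004309 K/W
Required total resistance R_tot = ΔT/Q_allow = 1005/46500 = 0.02161 K/W
R_cellular glass = R_tot − R_other = 0.0173 K/W
L = R·k·A = 0.0173×0.0515×5.1

L ≈ 4.54 mm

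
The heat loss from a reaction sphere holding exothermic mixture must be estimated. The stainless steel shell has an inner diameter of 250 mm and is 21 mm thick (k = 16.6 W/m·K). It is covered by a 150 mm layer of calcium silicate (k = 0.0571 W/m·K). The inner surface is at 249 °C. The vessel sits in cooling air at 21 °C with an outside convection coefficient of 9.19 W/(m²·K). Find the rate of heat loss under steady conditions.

For a spherical shell R = (1/r₁ − 1/r₂)/(4πk); film R = 1/(h·4πr²). In series:
R_stainless steel shell = (1/0.125 − 1/0.146)/(4π×16.6) = 0.005516 K/W
R_calcium silicate = (1/0.146 − 1/0.296)/(4π×0.0571) = 4.837 K/W
R_outer film = 1/(h·4πr_o²) = 1/(9.19×4π×0.296²) = 0.09883 K/W
R_total = 4.942 K/W
Q = ΔT/R_total = 228/4.942

Q ≈ 46.1 W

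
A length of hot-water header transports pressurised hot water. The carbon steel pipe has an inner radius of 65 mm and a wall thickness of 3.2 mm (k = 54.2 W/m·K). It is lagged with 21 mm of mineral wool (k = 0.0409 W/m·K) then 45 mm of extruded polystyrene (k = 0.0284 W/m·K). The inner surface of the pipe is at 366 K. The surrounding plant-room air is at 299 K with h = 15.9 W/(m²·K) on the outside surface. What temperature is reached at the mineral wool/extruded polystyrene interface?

T ≈ 345 K

Treating each annulus and film as a series resistance:
R_carbon steel pipe wall = ln(68.2/65)/(2π×54.2×1) = 1.411×10^-4 K/W
R_mineral wool = ln(89.2/68.2)/(2π×0.0409×1) = 1.045 K/W
R_extruded polystyrene = ln(134.2/89.2)/(2π×0.0284×1) = 2.289 K/W
R_outer film = 1/(h_o·2πr_oL) = 1/(15.9×2π×0.1342×1) = 0.07459 K/W
R_total = 3.408 K/W
Q = ΔT/R_total = 67/3.408
Q = 19.7 W/m
T_interface = T_inner − Q·ΣR(inner→interface) = 366 − 19.7×1.045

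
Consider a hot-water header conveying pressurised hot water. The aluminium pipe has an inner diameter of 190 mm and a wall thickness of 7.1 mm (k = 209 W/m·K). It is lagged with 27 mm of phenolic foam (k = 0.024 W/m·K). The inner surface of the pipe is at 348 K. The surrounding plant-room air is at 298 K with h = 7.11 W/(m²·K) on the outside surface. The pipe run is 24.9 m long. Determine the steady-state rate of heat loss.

Q ≈ 720 W

Treating each annulus and film as a series resistance:
R_aluminium pipe wall = ln(102.1/95)/(2π×209×24.9) = 2.204×10^-6 K/W
R_phenolic foam = ln(129.1/102.1)/(2π×0.024×24.9) = 0.06249 K/W
R_outer film = 1/(h_o·2πr_oL) = 1/(7.11×2π×0.1291×24.9) = 0.006963 K/W
R_total = 0.06945 K/W
Q = ΔT/R_total = 50/0.06945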